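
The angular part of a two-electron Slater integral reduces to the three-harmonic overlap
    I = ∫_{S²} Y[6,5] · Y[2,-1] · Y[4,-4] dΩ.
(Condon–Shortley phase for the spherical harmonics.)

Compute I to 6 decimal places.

m-sum 0 ✓  L=12 even ✓  4≤4≤8 ✓
Π(2lᵢ+1) = 13×5×9 = 585
triangle coeff Δ(6,2,4) = 1/6435
Σ_t [2,2]: t=2:+1/2304 = 1/2304
(3j)²=5/143 [(6 2 4; 0 0 0)], sign=+1
Σ_t [1,1]: t=1:−1/241920 = -1/241920
(3j)²=1/39 [(6 2 4; 5 -1 -4)], sign=-1
⇒ 4πI² = 75/143
I = (-1)√(75/143/(4π)) = -0.20429497

-0.204295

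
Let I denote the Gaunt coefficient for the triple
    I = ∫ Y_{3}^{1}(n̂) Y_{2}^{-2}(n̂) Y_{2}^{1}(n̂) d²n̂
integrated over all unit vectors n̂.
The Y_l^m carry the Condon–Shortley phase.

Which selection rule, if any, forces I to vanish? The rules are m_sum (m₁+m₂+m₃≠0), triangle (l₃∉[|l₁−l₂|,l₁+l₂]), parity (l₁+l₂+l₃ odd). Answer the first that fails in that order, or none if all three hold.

parity

azimuthal sum: 1 − 2 + 1 = 0  ✓
1 ≤ 2 ≤ 5 (triangle on l)  ✓
L = 3 + 2 + 2 = 7 (odd)  ✗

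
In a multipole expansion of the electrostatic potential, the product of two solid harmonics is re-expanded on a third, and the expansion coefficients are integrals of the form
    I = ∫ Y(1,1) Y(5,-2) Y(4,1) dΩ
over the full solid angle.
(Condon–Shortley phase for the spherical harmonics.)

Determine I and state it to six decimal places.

Checks pass: Σm=0; 10 even; l₃=4∈[4,6].
(2·1+1)(2·5+1)(2·4+1) = 297
Δ: 2! 0! 8! / 11! → 1/495
sum: t=1:−1/576 = -1/576
3j²(1 5 4; 0 0 0) = Δ·Π!·Σ² = 5/99  (sign -1)
sum: t=0:+1/1440 = 1/1440
3j²(1 5 4; 1 -2 1) = Δ·Π!·Σ² = 7/165  (sign -1)
combine: 4πI² = 297·5/99·7/165 = 7/11
take √, sign +1: I = 0.22503380

0.225034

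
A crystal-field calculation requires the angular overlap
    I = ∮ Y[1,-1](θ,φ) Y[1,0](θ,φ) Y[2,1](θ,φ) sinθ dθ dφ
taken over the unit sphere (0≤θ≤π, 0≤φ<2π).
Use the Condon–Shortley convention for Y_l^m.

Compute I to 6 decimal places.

-0.218510

m-sum 0 ✓  L=4 even ✓  0≤2≤2 ✓
Π(2lᵢ+1) = 3×3×5 = 45
triangle coeff Δ(1,1,2) = 1/30
Σ_t [0,0]: t=0:+1/1 = 1/1
(3j)²=2/15 [(1 1 2; 0 0 0)], sign=+1
Σ_t [0,0]: t=0:+1/2 = 1/2
(3j)²=1/10 [(1 1 2; -1 0 1)], sign=-1
⇒ 4πI² = 3/5
I = (-1)√(3/5/(4π)) = -0.21850969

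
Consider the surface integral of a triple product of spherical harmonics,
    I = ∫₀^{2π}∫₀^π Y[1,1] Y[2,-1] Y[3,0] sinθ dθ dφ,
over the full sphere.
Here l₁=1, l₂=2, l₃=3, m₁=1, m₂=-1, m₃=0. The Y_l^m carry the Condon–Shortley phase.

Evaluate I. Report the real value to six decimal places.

0.143048

m-sum 0 ✓  L=6 even ✓  1≤3≤3 ✓
Π(2lᵢ+1) = 3×5×7 = 105
triangle coeff Δ(1,2,3) = 1/105
Σ_t [0,0]: t=0:+1/4 = 1/4
(3j)²=3/35 [(1 2 3; 0 0 0)], sign=-1
Σ_t [0,0]: t=0:+1/12 = 1/12
(3j)²=1/35 [(1 2 3; 1 -1 0)], sign=-1
⇒ 4πI² = 9/35
I = (+1)√(9/35/(4π)) = 0.14304817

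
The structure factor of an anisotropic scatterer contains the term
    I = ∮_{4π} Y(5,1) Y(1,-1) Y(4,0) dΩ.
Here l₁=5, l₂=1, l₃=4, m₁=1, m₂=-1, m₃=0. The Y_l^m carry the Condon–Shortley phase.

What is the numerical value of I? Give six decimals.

Checks pass: Σm=0; 10 even; l₃=4∈[4,6].
(2·5+1)(2·1+1)(2·4+1) = 297
Δ: 2! 8! 0! / 11! → 1/495
sum: t=1:−1/576 = -1/576
3j²(5 1 4; 0 0 0) = Δ·Π!·Σ² = 5/99  (sign -1)
sum: t=0:+1/1152 = 1/1152
3j²(5 1 4; 1 -1 0) = Δ·Π!·Σ² = 1/33  (sign +1)
combine: 4πI² = 297·5/99·1/33 = 5/11
take √, sign -1: I = -0.19018827

-0.190188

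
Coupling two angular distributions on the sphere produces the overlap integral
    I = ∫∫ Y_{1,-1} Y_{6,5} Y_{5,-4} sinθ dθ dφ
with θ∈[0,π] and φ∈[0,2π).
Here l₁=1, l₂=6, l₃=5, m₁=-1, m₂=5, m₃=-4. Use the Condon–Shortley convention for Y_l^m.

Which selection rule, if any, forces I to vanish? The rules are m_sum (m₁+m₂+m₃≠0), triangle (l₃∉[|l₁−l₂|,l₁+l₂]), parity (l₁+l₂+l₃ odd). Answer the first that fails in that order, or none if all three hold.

Σmᵢ = 0  ✓
l₃∈[|l₁−l₂|,l₁+l₂]=[5,7], have l₃=5  ✓
Σlᵢ = 12 ⇒ even  ✓

none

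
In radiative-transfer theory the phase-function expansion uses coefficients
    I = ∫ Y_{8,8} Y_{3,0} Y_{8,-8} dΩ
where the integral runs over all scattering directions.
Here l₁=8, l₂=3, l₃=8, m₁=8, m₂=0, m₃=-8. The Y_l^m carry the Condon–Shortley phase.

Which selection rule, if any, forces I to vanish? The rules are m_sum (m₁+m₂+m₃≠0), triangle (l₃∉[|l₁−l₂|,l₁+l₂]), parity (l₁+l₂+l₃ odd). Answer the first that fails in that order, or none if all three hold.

parity

m₁+m₂+m₃ = 8 + 0 − 8 = 0  ✓
triangle: |8−3|=5 ≤ l₃=8 ≤ 8+3=11  ✓
parity: l₁+l₂+l₃ = 19 is odd  ✗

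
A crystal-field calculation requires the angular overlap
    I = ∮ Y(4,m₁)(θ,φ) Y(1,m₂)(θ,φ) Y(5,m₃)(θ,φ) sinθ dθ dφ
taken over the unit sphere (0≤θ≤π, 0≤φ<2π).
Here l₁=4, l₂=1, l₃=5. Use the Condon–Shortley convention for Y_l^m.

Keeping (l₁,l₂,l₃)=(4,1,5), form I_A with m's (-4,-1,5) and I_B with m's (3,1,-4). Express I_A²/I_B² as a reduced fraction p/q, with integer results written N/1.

l's match ⇒ only the (l;m) 3-j factors differ between A and B.
A: triangle coeff Δ(4,1,5) = 1/495; Σ_t [0,0]: t=0:+1/80640 = 1/80640; (3j)²=1/11 [(4 1 5; -4 -1 5)], sign=+1
B: triangle coeff Δ(4,1,5) = 1/495; Σ_t [0,0]: t=0:+1/10080 = 1/10080; (3j)²=4/55 [(4 1 5; 3 1 -4)], sign=-1
I_A²/I_B² = (1/11)/(4/55) = 5/4

5/4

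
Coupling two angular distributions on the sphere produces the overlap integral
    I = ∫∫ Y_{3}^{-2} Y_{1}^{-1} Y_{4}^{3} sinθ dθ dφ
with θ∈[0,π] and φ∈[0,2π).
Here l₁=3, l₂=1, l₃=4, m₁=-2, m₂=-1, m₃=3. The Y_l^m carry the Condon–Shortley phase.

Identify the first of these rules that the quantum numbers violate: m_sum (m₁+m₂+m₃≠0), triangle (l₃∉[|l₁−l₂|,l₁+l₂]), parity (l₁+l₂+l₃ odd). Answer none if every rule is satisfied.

none

m₁+m₂+m₃ = -2 − 1 + 3 = 0  ✓
triangle: |3−1|=2 ≤ l₃=4 ≤ 3+1=4  ✓
parity: l₁+l₂+l₃ = 8 is even  ✓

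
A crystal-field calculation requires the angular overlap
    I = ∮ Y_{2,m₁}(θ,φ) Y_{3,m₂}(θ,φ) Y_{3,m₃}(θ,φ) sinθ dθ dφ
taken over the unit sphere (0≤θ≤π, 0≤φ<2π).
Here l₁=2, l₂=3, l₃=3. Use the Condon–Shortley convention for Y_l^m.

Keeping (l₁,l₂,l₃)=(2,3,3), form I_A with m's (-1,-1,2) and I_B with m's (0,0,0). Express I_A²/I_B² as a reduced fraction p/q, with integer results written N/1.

Shared (l₁,l₂,l₃)=(2,3,3): N and (l;000)² cancel in I_A²/I_B².
A: Δ = 2!·2!·4!/9! = 1/3780; Racah Σ t=1..2: t=1:−1/12 t=2:+1/48 = -1/16; ⇒ 3j(2 3 3; -1 -1 2)² = 1/28, sgn +1
B: Δ = 2!·2!·4!/9! = 1/3780; Racah Σ t=0..2: t=0:+1/24 t=1:−1/4 t=2:+1/24 = -1/6; ⇒ 3j(2 3 3; 0 0 0)² = 4/105, sgn +1
I_A²/I_B² = (1/28)/(4/105) = 15/16

15/16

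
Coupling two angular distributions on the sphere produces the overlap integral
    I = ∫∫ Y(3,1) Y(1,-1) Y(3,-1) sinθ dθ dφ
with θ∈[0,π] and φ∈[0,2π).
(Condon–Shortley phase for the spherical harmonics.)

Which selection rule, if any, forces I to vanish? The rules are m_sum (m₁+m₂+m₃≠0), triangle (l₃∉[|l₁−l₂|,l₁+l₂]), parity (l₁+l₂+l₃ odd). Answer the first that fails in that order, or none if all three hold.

m_sum

Σmᵢ = -1  ✗
l₃∈[|l₁−l₂|,l₁+l₂]=[2,4], have l₃=3
Σlᵢ = 7 ⇒ odd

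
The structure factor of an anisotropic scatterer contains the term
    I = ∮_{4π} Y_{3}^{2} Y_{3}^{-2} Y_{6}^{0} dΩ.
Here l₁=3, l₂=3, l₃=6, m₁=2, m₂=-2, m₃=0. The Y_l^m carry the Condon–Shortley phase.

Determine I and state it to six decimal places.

0.071126

m-sum 0 ✓  L=12 even ✓  0≤6≤6 ✓
Π(2lᵢ+1) = 7×7×13 = 637
triangle coeff Δ(3,3,6) = 1/12012
Σ_t [0,0]: t=0:+1/1296 = 1/1296
(3j)²=100/3003 [(3 3 6; 0 0 0)], sign=+1
Σ_t [0,0]: t=0:+1/14400 = 1/14400
(3j)²=3/1001 [(3 3 6; 2 -2 0)], sign=+1
⇒ 4πI² = 100/1573
I = (+1)√(100/1573/(4π)) = 0.07112638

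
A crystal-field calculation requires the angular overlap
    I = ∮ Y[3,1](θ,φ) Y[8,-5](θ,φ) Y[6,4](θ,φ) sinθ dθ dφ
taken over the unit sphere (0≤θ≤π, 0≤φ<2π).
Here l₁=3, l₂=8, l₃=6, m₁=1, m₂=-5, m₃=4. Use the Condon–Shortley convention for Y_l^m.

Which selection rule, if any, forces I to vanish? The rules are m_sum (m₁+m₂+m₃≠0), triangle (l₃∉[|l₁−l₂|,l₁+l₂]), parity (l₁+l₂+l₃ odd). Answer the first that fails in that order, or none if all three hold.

azimuthal sum: 1 − 5 + 4 = 0  ✓
5 ≤ 6 ≤ 11 (triangle on l)  ✓
L = 3 + 8 + 6 = 17 (odd)  ✗

parity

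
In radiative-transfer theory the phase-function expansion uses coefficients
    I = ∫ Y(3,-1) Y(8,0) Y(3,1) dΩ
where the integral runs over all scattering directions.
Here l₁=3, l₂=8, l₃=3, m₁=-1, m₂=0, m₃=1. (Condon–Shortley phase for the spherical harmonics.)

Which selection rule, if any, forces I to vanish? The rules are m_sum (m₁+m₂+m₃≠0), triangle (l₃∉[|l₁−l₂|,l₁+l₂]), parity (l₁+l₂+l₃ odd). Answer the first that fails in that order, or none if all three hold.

triangle

Σmᵢ = 0  ✓
l₃∈[|l₁−l₂|,l₁+l₂]=[5,11], have l₃=3  ✗
Σlᵢ = 14 ⇒ even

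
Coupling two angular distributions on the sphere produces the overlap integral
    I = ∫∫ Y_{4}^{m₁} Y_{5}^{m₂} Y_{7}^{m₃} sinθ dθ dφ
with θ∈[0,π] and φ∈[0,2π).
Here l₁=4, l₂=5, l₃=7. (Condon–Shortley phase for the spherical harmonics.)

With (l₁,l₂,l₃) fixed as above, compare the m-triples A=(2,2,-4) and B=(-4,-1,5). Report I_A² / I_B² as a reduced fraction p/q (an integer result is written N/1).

25/49

Shared (l₁,l₂,l₃)=(4,5,7): N and (l;000)² cancel in I_A²/I_B².
A: Δ = 2!·6!·8!/17! = 1/6126120; Racah Σ t=0..2: t=0:+1/483840 t=1:−1/172800 t=2:+1/1036800 = -1/362880; ⇒ 3j(4 5 7; 2 2 -4)² = 20/1547, sgn +1
B: Δ = 2!·6!·8!/17! = 1/6126120; Racah Σ t=2..2: t=2:+1/2073600 = 1/2073600; ⇒ 3j(4 5 7; -4 -1 5)² = 28/1105, sgn +1
I_A²/I_B² = (20/1547)/(28/1105) = 25/49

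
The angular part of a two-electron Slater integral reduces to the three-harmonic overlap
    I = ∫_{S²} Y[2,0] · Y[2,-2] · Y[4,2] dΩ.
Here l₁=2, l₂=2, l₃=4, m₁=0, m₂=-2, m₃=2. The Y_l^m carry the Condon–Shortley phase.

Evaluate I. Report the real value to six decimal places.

m-sum 0 ✓  L=8 even ✓  0≤4≤4 ✓
Π(2lᵢ+1) = 5×5×9 = 225
triangle coeff Δ(2,2,4) = 1/630
Σ_t [0,0]: t=0:+1/16 = 1/16
(3j)²=2/35 [(2 2 4; 0 0 0)], sign=+1
Σ_t [0,0]: t=0:+1/96 = 1/96
(3j)²=1/42 [(2 2 4; 0 -2 2)], sign=+1
⇒ 4πI² = 15/49
I = (+1)√(15/49/(4π)) = 0.15607835

0.156078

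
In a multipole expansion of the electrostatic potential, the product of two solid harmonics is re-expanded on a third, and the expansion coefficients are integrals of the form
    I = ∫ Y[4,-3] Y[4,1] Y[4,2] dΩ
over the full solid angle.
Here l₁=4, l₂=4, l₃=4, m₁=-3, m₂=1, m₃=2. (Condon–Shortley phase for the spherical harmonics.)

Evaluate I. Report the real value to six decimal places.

m-sum 0 ✓  L=12 even ✓  0≤4≤8 ✓
Π(2lᵢ+1) = 9×9×9 = 729
triangle coeff Δ(4,4,4) = 1/450450
Σ_t [0,4]: t=0:+1/13824 t=1:−1/216 t=2:+1/64 t=3:−1/216 t=4:+1/13824 = 5/768
(3j)²=18/1001 [(4 4 4; 0 0 0)], sign=+1
Σ_t [3,4]: t=3:−1/576 t=4:+1/864 = -1/1728
(3j)²=5/1287 [(4 4 4; -3 1 2)], sign=-1
⇒ 4πI² = 7290/143143
I = (-1)√(7290/143143/(4π)) = -0.06366105

-0.063661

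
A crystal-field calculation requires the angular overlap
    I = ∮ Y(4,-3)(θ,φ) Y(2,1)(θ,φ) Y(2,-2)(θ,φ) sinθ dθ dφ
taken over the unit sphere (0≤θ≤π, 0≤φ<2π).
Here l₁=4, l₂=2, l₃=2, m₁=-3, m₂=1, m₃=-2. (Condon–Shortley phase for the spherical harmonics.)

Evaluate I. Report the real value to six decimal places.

0.000000

-3 + 1 − 2 = -4 ≠ 0: azimuthal integral kills it; I = 0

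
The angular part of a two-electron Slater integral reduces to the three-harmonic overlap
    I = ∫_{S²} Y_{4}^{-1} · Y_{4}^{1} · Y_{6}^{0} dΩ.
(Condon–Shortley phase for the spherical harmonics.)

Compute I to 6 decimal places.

0.007113

Checks pass: Σm=0; 14 even; l₃=6∈[0,8].
(2·4+1)(2·4+1)(2·6+1) = 1053
Δ: 2! 6! 6! / 15! → 1/1261260
sum: t=0:+1/4608 t=1:−1/1296 t=2:+1/4608 = -7/20736
3j²(4 4 6; 0 0 0) = Δ·Π!·Σ² = 20/1287  (sign -1)
sum: t=0:+1/28800 t=1:−1/2304 t=2:+1/2592 = -7/518400
3j²(4 4 6; -1 1 0) = Δ·Π!·Σ² = 1/25740  (sign -1)
combine: 4πI² = 1053·20/1287·1/25740 = 1/1573
take √, sign +1: I = 0.00711264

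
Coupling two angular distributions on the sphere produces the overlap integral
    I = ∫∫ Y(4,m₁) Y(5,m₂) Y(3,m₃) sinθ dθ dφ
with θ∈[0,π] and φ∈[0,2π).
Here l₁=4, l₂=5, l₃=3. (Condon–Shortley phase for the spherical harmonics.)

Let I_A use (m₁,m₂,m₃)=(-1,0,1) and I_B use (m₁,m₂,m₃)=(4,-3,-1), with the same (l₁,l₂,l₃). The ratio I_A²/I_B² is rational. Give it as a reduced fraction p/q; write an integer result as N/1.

5/1568

l's match ⇒ only the (l;m) 3-j factors differ between A and B.
A: triangle coeff Δ(4,5,3) = 1/180180; Σ_t [3,5]: t=3:−1/288 t=4:+1/288 t=5:−1/5760 = -1/5760; (3j)²=1/12012 [(4 5 3; -1 0 1)], sign=-1
B: triangle coeff Δ(4,5,3) = 1/180180; Σ_t [0,0]: t=0:+1/5760 = 1/5760; (3j)²=56/2145 [(4 5 3; 4 -3 -1)], sign=+1
I_A²/I_B² = (1/12012)/(56/2145) = 5/1568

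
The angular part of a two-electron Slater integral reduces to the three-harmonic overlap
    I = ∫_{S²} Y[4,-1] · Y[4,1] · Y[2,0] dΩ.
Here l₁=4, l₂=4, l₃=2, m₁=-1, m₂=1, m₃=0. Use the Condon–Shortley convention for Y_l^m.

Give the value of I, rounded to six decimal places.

Checks pass: Σm=0; 10 even; l₃=2∈[0,8].
(2·4+1)(2·4+1)(2·2+1) = 405
Δ: 6! 2! 2! / 11! → 1/13860
sum: t=2:+1/192 t=3:−1/36 t=4:+1/192 = -5/288
3j²(4 4 2; 0 0 0) = Δ·Π!·Σ² = 20/693  (sign -1)
sum: t=3:−1/144 t=4:+1/48 t=5:−1/480 = 17/1440
3j²(4 4 2; -1 1 0) = Δ·Π!·Σ² = 289/13860  (sign +1)
combine: 4πI² = 405·20/693·289/13860 = 1445/5929
take √, sign -1: I = -0.13926381

-0.139264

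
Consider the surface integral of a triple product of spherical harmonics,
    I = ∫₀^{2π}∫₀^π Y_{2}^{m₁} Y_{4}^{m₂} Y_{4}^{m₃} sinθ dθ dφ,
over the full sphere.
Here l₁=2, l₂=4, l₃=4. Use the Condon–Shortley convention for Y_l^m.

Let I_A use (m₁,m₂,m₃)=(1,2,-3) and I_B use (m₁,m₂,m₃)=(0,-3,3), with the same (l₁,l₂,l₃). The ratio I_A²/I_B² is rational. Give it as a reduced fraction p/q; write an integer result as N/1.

Shared (l₁,l₂,l₃)=(2,4,4): N and (l;000)² cancel in I_A²/I_B².
A: Δ = 2!·2!·6!/11! = 1/13860; Racah Σ t=0..1: t=0:+1/1440 t=1:−1/240 = -1/288; ⇒ 3j(2 4 4; 1 2 -3)² = 5/132, sgn +1
B: Δ = 2!·2!·6!/11! = 1/13860; Racah Σ t=0..1: t=0:+1/480 t=1:−1/720 = 1/1440; ⇒ 3j(2 4 4; 0 -3 3)² = 7/1980, sgn -1
I_A²/I_B² = (5/132)/(7/1980) = 75/7

75/7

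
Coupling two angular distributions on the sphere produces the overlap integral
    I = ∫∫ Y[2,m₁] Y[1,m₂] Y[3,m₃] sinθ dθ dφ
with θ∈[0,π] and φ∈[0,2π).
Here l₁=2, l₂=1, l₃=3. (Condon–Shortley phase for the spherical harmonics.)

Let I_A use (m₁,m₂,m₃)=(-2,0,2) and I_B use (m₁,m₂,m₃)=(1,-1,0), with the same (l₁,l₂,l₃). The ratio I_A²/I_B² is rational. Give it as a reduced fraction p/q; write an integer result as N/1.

5/3

Shared (l₁,l₂,l₃)=(2,1,3): N and (l;000)² cancel in I_A²/I_B².
A: Δ = 0!·4!·2!/7! = 1/105; Racah Σ t=0..0: t=0:+1/24 = 1/24; ⇒ 3j(2 1 3; -2 0 2)² = 1/21, sgn -1
B: Δ = 0!·4!·2!/7! = 1/105; Racah Σ t=0..0: t=0:+1/12 = 1/12; ⇒ 3j(2 1 3; 1 -1 0)² = 1/35, sgn -1
I_A²/I_B² = (1/21)/(1/35) = 5/3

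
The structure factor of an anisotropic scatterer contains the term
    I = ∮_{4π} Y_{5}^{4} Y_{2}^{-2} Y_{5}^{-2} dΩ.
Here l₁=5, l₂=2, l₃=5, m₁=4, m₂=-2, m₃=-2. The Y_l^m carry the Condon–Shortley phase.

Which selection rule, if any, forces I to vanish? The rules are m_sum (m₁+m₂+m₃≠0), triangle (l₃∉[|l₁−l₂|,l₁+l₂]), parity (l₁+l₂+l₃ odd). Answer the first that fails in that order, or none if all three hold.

Σmᵢ = 0  ✓
l₃∈[|l₁−l₂|,l₁+l₂]=[3,7], have l₃=5  ✓
Σlᵢ = 12 ⇒ even  ✓

none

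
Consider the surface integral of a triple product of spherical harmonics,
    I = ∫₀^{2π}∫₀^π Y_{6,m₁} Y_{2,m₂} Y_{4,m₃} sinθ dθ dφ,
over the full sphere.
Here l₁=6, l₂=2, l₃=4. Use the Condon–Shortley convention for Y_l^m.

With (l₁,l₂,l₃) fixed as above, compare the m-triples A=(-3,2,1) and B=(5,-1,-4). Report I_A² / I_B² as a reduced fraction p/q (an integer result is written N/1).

42/55

Shared (l₁,l₂,l₃)=(6,2,4): N and (l;000)² cancel in I_A²/I_B².
A: Δ = 4!·8!·0!/13! = 1/6435; Racah Σ t=4..4: t=4:+1/17280 = 1/17280; ⇒ 3j(6 2 4; -3 2 1)² = 14/715, sgn -1
B: Δ = 4!·8!·0!/13! = 1/6435; Racah Σ t=1..1: t=1:−1/241920 = -1/241920; ⇒ 3j(6 2 4; 5 -1 -4)² = 1/39, sgn -1
I_A²/I_B² = (14/715)/(1/39) = 42/55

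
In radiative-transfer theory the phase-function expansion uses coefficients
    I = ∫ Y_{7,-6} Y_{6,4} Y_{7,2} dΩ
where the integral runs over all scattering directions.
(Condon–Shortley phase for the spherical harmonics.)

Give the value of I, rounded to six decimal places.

-0.147792

m-sum 0 ✓  L=20 even ✓  1≤7≤13 ✓
Π(2lᵢ+1) = 15×13×15 = 2925
triangle coeff Δ(7,6,7) = 1/2444321880
Σ_t [0,6]: t=0:+1/2612736000 t=1:−1/20736000 t=2:+1/1658880 t=3:−1/746496 t=4:+1/1658880 t=5:−1/20736000 t=6:+1/2612736000 = -1/4354560
(3j)²=1000/138567 [(7 6 7; 0 0 0)], sign=+1
Σ_t [5,6]: t=5:−1/580608000 t=6:+1/174182400 = 1/248832000
(3j)²=21/1615 [(7 6 7; -6 4 2)], sign=-1
⇒ 4πI² = 315000/1147619
I = (-1)√(315000/1147619/(4π)) = -0.14779219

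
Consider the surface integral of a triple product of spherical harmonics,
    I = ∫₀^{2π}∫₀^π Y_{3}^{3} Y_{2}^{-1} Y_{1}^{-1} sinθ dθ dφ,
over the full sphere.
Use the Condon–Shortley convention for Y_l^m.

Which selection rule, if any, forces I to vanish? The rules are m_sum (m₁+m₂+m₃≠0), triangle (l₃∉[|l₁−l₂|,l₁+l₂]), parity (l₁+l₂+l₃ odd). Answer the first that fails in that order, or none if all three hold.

Σmᵢ = 1  ✗
l₃∈[|l₁−l₂|,l₁+l₂]=[1,5], have l₃=1
Σlᵢ = 6 ⇒ even

m_sum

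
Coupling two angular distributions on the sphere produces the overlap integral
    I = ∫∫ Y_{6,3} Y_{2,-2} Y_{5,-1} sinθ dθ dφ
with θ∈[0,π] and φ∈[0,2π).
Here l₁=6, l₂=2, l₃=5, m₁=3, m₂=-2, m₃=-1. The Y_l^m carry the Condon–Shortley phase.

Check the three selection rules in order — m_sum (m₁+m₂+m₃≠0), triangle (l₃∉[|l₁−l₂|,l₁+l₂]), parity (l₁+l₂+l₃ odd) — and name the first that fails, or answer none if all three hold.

m₁+m₂+m₃ = 3 − 2 − 1 = 0  ✓
triangle: |6−2|=4 ≤ l₃=5 ≤ 6+2=8  ✓
parity: l₁+l₂+l₃ = 13 is odd  ✗

parity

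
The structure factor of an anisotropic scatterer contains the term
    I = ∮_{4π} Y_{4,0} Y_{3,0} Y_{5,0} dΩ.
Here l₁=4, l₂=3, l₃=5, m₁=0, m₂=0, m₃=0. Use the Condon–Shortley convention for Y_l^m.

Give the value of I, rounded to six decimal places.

m-sum 0 ✓  L=12 even ✓  1≤5≤7 ✓
Π(2lᵢ+1) = 9×7×11 = 693
triangle coeff Δ(4,3,5) = 1/180180
Σ_t [0,2]: t=0:+1/576 t=1:−1/144 t=2:+1/576 = -1/288
(3j)²=20/1001 [(4 3 5; 0 0 0)], sign=+1
(m-triple is (0,0,0) — same symbol as above.)
⇒ 4πI² = 3600/13013
I = (+1)√(3600/13013/(4π)) = 0.14837393

0.148374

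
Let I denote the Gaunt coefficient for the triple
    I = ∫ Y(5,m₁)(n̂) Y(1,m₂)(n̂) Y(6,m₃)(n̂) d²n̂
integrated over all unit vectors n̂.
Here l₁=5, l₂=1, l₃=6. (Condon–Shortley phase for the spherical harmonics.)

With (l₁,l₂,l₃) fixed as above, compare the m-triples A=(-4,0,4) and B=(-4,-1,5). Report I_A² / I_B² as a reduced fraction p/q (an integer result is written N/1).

4/11

l's match ⇒ only the (l;m) 3-j factors differ between A and B.
A: triangle coeff Δ(5,1,6) = 1/858; Σ_t [0,0]: t=0:+1/362880 = 1/362880; (3j)²=10/429 [(5 1 6; -4 0 4)], sign=+1
B: triangle coeff Δ(5,1,6) = 1/858; Σ_t [0,0]: t=0:+1/725760 = 1/725760; (3j)²=5/78 [(5 1 6; -4 -1 5)], sign=-1
I_A²/I_B² = (10/429)/(5/78) = 4/11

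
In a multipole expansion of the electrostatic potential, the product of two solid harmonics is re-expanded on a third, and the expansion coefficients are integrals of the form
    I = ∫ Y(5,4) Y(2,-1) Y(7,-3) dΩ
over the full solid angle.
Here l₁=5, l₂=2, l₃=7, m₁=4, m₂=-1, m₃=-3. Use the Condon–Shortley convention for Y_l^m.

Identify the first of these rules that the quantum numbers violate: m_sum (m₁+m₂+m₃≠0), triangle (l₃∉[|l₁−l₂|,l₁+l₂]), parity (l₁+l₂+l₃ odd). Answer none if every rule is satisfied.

none

azimuthal sum: 4 − 1 − 3 = 0  ✓
3 ≤ 7 ≤ 7 (triangle on l)  ✓
L = 5 + 2 + 7 = 14 (even)  ✓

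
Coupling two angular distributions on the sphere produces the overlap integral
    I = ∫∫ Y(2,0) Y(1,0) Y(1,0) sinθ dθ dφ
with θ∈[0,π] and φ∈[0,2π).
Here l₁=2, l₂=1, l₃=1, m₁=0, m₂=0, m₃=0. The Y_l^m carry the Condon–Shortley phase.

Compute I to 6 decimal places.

Rules hold: Σm=0, L=4 even, 1≤1≤3.
N = 5·3·3 = 45
Δ = 2!·2!·0!/5! = 1/30
Racah Σ t=1..1: t=1:−1/1 = -1/1
⇒ 3j(2 1 1; 0 0 0)² = 2/15, sgn +1
(m-triple is (0,0,0) — same symbol as above.)
4πI² = N·(3j₀)²·(3jₘ)² = 4/5
I = +1·√(0.8/4π) = 0.25231325

0.252313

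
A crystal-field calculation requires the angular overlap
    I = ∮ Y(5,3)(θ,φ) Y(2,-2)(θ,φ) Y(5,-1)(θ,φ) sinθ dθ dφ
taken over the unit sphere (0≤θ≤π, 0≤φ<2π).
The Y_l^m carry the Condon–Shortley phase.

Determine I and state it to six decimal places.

Checks pass: Σm=0; 12 even; l₃=5∈[3,7].
(2·5+1)(2·2+1)(2·5+1) = 605
Δ: 2! 8! 2! / 13! → 1/38610
sum: t=0:+1/2880 t=1:−1/576 t=2:+1/2880 = -1/960
3j²(5 2 5; 0 0 0) = Δ·Π!·Σ² = 10/429  (sign +1)
sum: t=0:+1/5760 = 1/5760
3j²(5 2 5; 3 -2 -1) = Δ·Π!·Σ² = 56/2145  (sign +1)
combine: 4πI² = 605·10/429·56/2145 = 560/1521
take √, sign +1: I = 0.17116875

0.171169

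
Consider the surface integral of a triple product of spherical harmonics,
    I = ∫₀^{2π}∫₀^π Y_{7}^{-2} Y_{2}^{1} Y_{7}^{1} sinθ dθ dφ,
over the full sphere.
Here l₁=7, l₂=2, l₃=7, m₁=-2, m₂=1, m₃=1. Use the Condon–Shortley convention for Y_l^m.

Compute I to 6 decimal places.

Rules hold: Σm=0, L=16 even, 5≤7≤9.
N = 15·5·15 = 1125
Δ = 2!·12!·2!/17! = 1/185640
Racah Σ t=0..2: t=0:+1/2419200 t=1:−1/518400 t=2:+1/2419200 = -1/907200
⇒ 3j(7 2 7; 0 0 0)² = 56/3315, sgn +1
Racah Σ t=1..2: t=1:−1/1935360 t=2:+1/1209600 = 1/3225600
⇒ 3j(7 2 7; -2 1 1)² = 243/61880, sgn +1
4πI² = N·(3j₀)²·(3jₘ)² = 3645/48841
I = +1·√(0.0746299/4π) = 0.07706400

0.077064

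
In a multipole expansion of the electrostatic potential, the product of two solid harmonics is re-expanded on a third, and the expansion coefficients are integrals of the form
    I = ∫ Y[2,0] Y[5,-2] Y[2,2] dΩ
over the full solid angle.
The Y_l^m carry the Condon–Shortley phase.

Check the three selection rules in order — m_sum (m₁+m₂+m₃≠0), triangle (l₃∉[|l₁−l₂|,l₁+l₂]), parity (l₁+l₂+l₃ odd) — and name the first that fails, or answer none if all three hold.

triangle

Σmᵢ = 0  ✓
l₃∈[|l₁−l₂|,l₁+l₂]=[3,7], have l₃=2  ✗
Σlᵢ = 9 ⇒ odd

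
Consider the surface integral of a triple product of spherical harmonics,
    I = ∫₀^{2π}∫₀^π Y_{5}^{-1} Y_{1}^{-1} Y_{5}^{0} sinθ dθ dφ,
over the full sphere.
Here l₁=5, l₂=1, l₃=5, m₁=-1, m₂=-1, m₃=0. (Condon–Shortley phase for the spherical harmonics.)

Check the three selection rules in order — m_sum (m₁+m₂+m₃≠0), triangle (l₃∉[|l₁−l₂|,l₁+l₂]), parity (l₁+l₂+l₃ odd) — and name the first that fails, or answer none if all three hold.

m_sum

m₁+m₂+m₃ = -1 − 1 + 0 = -2  ✗
triangle: |5−1|=4 ≤ l₃=5 ≤ 5+1=6
parity: l₁+l₂+l₃ = 11 is odd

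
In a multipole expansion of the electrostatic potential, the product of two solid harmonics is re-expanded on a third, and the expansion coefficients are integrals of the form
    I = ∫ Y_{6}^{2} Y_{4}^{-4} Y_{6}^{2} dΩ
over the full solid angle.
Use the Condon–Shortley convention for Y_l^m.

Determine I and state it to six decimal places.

0.176698

m-sum 0 ✓  L=16 even ✓  2≤6≤10 ✓
Π(2lᵢ+1) = 13×9×13 = 1521
triangle coeff Δ(6,4,6) = 1/15315300
Σ_t [0,4]: t=0:+1/829440 t=1:−1/25920 t=2:+1/9216 t=3:−1/25920 t=4:+1/829440 = 7/207360
(3j)²=28/2431 [(6 4 6; 0 0 0)], sign=+1
Σ_t [0,0]: t=0:+1/331776 = 1/331776
(3j)²=490/21879 [(6 4 6; 2 -4 2)], sign=+1
⇒ 4πI² = 13720/34969
I = (+1)√(13720/34969/(4π)) = 0.17669755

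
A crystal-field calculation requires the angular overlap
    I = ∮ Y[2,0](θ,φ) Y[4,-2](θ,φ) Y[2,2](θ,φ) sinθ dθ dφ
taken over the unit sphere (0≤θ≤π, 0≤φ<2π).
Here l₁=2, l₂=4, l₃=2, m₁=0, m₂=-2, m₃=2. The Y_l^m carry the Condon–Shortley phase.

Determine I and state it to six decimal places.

0.156078

Rules hold: Σm=0, L=8 even, 2≤2≤6.
N = 5·9·5 = 225
Δ = 4!·0!·4!/9! = 1/630
Racah Σ t=2..2: t=2:+1/16 = 1/16
⇒ 3j(2 4 2; 0 0 0)² = 2/35, sgn +1
Racah Σ t=2..2: t=2:+1/96 = 1/96
⇒ 3j(2 4 2; 0 -2 2)² = 1/42, sgn +1
4πI² = N·(3j₀)²·(3jₘ)² = 15/49
I = +1·√(0.306122/4π) = 0.15607835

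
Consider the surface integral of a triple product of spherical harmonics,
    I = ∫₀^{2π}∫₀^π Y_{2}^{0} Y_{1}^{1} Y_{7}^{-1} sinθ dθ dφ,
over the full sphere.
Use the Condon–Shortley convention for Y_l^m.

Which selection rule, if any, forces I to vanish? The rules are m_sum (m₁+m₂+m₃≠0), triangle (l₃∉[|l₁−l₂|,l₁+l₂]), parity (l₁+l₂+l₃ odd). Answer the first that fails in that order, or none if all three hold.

triangle

Σmᵢ = 0  ✓
l₃∈[|l₁−l₂|,l₁+l₂]=[1,3], have l₃=7  ✗
Σlᵢ = 10 ⇒ even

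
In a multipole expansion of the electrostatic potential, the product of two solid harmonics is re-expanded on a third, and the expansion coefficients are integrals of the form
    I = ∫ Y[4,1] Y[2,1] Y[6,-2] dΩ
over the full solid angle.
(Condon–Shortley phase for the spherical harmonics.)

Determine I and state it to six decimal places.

Rules hold: Σm=0, L=12 even, 2≤6≤6.
N = 9·5·13 = 585
Δ = 0!·8!·4!/13! = 1/6435
Racah Σ t=0..0: t=0:+1/2304 = 1/2304
⇒ 3j(4 2 6; 0 0 0)² = 5/143, sgn +1
Racah Σ t=0..0: t=0:+1/4320 = 1/4320
⇒ 3j(4 2 6; 1 1 -2)² = 224/6435, sgn +1
4πI² = N·(3j₀)²·(3jₘ)² = 1120/1573
I = +1·√(0.712015/4π) = 0.23803440

0.238034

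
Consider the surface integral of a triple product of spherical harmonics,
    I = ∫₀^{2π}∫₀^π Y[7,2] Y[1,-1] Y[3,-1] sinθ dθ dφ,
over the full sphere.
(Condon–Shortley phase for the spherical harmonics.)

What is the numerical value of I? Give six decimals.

0.000000

triangle: need 6≤l₃≤8, have 3; I=0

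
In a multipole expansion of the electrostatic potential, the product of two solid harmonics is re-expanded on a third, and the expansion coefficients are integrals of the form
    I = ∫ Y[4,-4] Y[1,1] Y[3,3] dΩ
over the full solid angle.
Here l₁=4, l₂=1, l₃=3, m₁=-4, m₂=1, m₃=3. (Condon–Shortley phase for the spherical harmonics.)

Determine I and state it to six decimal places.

Checks pass: Σm=0; 8 even; l₃=3∈[3,5].
(2·4+1)(2·1+1)(2·3+1) = 189
Δ: 2! 6! 0! / 9! → 1/252
sum: t=1:−1/36 = -1/36
3j²(4 1 3; 0 0 0) = Δ·Π!·Σ² = 4/63  (sign +1)
sum: t=2:+1/1440 = 1/1440
3j²(4 1 3; -4 1 3) = Δ·Π!·Σ² = 1/9  (sign +1)
combine: 4πI² = 189·4/63·1/9 = 4/3
take √, sign +1: I = 0.32573501

0.325735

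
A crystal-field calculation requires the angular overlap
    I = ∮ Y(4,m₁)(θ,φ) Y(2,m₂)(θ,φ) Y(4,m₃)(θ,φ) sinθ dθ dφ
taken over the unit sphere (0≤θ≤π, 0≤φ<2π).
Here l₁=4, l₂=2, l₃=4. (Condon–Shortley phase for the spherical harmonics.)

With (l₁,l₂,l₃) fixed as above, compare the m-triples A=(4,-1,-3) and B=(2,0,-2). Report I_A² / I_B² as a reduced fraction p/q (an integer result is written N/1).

147/16

Shared (l₁,l₂,l₃)=(4,2,4): N and (l;000)² cancel in I_A²/I_B².
A: Δ = 2!·6!·2!/11! = 1/13860; Racah Σ t=0..0: t=0:+1/1440 = 1/1440; ⇒ 3j(4 2 4; 4 -1 -3)² = 7/165, sgn -1
B: Δ = 2!·6!·2!/11! = 1/13860; Racah Σ t=0..2: t=0:+1/192 t=1:−1/120 t=2:+1/2880 = -1/360; ⇒ 3j(4 2 4; 2 0 -2)² = 16/3465, sgn -1
I_A²/I_B² = (7/165)/(16/3465) = 147/16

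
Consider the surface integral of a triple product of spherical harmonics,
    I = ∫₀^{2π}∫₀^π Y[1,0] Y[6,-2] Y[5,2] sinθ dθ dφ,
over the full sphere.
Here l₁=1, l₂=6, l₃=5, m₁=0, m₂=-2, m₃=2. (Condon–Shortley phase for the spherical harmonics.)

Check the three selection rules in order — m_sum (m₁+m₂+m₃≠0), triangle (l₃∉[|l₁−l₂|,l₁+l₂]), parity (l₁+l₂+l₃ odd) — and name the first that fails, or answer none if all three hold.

azimuthal sum: 0 − 2 + 2 = 0  ✓
5 ≤ 5 ≤ 7 (triangle on l)  ✓
L = 1 + 6 + 5 = 12 (even)  ✓

none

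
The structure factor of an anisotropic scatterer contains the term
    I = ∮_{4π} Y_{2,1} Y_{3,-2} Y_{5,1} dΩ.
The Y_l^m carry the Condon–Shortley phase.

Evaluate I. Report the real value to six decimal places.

-0.117387

m-sum 0 ✓  L=10 even ✓  1≤5≤5 ✓
Π(2lᵢ+1) = 5×7×11 = 385
triangle coeff Δ(2,3,5) = 1/2310
Σ_t [0,0]: t=0:+1/144 = 1/144
(3j)²=10/231 [(2 3 5; 0 0 0)], sign=-1
Σ_t [0,0]: t=0:+1/720 = 1/720
(3j)²=4/385 [(2 3 5; 1 -2 1)], sign=+1
⇒ 4πI² = 40/231
I = (-1)√(40/231/(4π)) = -0.11738675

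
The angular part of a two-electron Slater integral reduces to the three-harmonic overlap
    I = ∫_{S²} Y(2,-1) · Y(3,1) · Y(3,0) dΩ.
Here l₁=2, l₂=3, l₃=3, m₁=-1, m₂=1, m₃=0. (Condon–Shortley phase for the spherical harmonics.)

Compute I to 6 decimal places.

-0.059471

m-sum 0 ✓  L=8 even ✓  1≤3≤5 ✓
Π(2lᵢ+1) = 5×7×7 = 245
triangle coeff Δ(2,3,3) = 1/3780
Σ_t [0,2]: t=0:+1/24 t=1:−1/4 t=2:+1/24 = -1/6
(3j)²=4/105 [(2 3 3; 0 0 0)], sign=+1
Σ_t [1,2]: t=1:−1/12 t=2:+1/8 = 1/24
(3j)²=1/210 [(2 3 3; -1 1 0)], sign=-1
⇒ 4πI² = 2/45
I = (-1)√(2/45/(4π)) = -0.05947080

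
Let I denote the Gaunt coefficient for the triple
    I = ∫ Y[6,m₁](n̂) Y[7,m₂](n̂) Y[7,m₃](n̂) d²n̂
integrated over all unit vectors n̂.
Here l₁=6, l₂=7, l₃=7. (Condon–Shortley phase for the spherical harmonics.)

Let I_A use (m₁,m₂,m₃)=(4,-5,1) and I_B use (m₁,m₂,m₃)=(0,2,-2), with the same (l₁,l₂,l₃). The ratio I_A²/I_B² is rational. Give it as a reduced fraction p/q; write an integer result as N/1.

11319/1250

Same 6,7,7: normalisation and zero-m 3j drop out of the ratio.
A: Δ: 6! 6! 8! / 21! → 1/2444321880; sum: t=0:+1/49766400 t=1:−1/72576000 t=2:+1/1393459200 = 7/995328000; 3j²(6 7 7; 4 -5 1) = Δ·Π!·Σ² = 343/83980  (sign +1)
B: Δ: 6! 6! 8! / 21! → 1/2444321880; sum: t=1:−1/580608000 t=2:+1/11612160 t=3:−1/1866240 t=4:+1/1658880 t=5:−1/8294400 t=6:+1/373248000 = 1/29859840; 3j²(6 7 7; 0 2 -2) = Δ·Π!·Σ² = 125/277134  (sign -1)
I_A²/I_B² = (343/83980)/(125/277134) = 11319/1250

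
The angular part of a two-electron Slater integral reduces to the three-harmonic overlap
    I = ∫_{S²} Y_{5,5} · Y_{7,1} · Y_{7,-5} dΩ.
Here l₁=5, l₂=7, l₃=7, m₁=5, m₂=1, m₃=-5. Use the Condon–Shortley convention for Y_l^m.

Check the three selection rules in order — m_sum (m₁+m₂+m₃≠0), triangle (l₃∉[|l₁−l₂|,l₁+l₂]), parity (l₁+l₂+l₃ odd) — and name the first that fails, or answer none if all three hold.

m_sum

Σmᵢ = 1  ✗
l₃∈[|l₁−l₂|,l₁+l₂]=[2,12], have l₃=7
Σlᵢ = 19 ⇒ odd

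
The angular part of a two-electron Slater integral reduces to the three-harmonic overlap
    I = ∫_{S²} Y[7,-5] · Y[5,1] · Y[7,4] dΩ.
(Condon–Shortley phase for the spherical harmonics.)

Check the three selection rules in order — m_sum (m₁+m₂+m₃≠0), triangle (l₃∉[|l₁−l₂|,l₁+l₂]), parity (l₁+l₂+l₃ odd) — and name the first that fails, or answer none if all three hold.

parity

azimuthal sum: -5 + 1 + 4 = 0  ✓
2 ≤ 7 ≤ 12 (triangle on l)  ✓
L = 7 + 5 + 7 = 19 (odd)  ✗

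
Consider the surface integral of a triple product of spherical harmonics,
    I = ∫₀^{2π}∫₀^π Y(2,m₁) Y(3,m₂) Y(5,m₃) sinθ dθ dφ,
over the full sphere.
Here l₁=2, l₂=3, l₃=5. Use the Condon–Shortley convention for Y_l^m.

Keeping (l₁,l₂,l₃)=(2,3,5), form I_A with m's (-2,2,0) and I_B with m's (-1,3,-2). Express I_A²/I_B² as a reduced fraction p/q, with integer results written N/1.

5/7

Shared (l₁,l₂,l₃)=(2,3,5): N and (l;000)² cancel in I_A²/I_B².
A: Δ = 0!·4!·6!/11! = 1/2310; Racah Σ t=0..0: t=0:+1/2880 = 1/2880; ⇒ 3j(2 3 5; -2 2 0)² = 1/462, sgn -1
B: Δ = 0!·4!·6!/11! = 1/2310; Racah Σ t=0..0: t=0:+1/4320 = 1/4320; ⇒ 3j(2 3 5; -1 3 -2)² = 1/330, sgn -1
I_A²/I_B² = (1/462)/(1/330) = 5/7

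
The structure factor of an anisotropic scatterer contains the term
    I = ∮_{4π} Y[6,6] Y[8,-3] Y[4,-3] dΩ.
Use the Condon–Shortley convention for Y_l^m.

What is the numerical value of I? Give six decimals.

0.033632

m-sum 0 ✓  L=18 even ✓  2≤4≤14 ✓
Π(2lᵢ+1) = 13×17×9 = 1989
triangle coeff Δ(6,8,4) = 1/23279256
Σ_t [4,6]: t=4:+1/1658880 t=5:−1/518400 t=6:+1/1658880 = -1/1382400
(3j)²=504/46189 [(6 8 4; 0 0 0)], sign=-1
Σ_t [0,0]: t=0:+1/870912000 = 1/870912000
(3j)²=11/16796 [(6 8 4; 6 -3 -3)], sign=-1
⇒ 4πI² = 1134/79781
I = (+1)√(1134/79781/(4π)) = 0.03363194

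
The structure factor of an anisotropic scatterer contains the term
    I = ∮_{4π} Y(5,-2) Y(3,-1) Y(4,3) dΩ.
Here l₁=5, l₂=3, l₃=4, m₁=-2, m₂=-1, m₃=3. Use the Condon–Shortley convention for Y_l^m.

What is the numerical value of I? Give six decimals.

-0.171363

m-sum 0 ✓  L=12 even ✓  2≤4≤8 ✓
Π(2lᵢ+1) = 11×7×9 = 693
triangle coeff Δ(5,3,4) = 1/180180
Σ_t [1,3]: t=1:−1/576 t=2:+1/144 t=3:−1/576 = 1/288
(3j)²=20/1001 [(5 3 4; 0 0 0)], sign=+1
Σ_t [1,2]: t=1:−1/4320 t=2:+1/960 = 7/8640
(3j)²=343/12870 [(5 3 4; -2 -1 3)], sign=-1
⇒ 4πI² = 686/1859
I = (-1)√(686/1859/(4π)) = -0.17136315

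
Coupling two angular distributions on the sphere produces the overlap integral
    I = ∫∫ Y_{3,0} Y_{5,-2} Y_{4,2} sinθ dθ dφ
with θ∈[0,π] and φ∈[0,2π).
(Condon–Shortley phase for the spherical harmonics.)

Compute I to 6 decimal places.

m-sum 0 ✓  L=12 even ✓  2≤4≤8 ✓
Π(2lᵢ+1) = 7×11×9 = 693
triangle coeff Δ(3,5,4) = 1/180180
Σ_t [1,3]: t=1:−1/576 t=2:+1/144 t=3:−1/576 = 1/288
(3j)²=20/1001 [(3 5 4; 0 0 0)], sign=+1
Σ_t [1,3]: t=1:−1/576 t=2:+1/480 t=3:−1/8640 = 1/4320
(3j)²=1/2145 [(3 5 4; 0 -2 2)], sign=+1
⇒ 4πI² = 12/1859
I = (+1)√(12/1859/(4π)) = 0.02266449

0.022664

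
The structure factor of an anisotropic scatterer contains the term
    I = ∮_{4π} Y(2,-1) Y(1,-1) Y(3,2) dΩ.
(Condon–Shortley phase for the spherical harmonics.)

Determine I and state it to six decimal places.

0.261169

m-sum 0 ✓  L=6 even ✓  1≤3≤3 ✓
Π(2lᵢ+1) = 5×3×7 = 105
triangle coeff Δ(2,1,3) = 1/105
Σ_t [0,0]: t=0:+1/4 = 1/4
(3j)²=3/35 [(2 1 3; 0 0 0)], sign=-1
Σ_t [0,0]: t=0:+1/12 = 1/12
(3j)²=2/21 [(2 1 3; -1 -1 2)], sign=-1
⇒ 4πI² = 6/7
I = (+1)√(6/7/(4π)) = 0.26116903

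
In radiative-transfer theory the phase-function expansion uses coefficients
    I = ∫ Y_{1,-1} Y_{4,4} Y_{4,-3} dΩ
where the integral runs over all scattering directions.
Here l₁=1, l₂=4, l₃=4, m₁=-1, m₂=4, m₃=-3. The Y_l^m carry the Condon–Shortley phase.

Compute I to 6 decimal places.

l₁+l₂+l₃=9 is odd: 3j(l;000)=0 ⇒ I=0

0.000000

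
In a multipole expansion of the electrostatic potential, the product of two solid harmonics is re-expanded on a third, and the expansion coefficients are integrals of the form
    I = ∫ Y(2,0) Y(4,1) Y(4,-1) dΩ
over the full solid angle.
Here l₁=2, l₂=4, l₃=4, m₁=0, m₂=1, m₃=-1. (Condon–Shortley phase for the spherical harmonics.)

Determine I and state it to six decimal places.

m-sum 0 ✓  L=10 even ✓  2≤4≤6 ✓
Π(2lᵢ+1) = 5×9×9 = 405
triangle coeff Δ(2,4,4) = 1/13860
Σ_t [0,2]: t=0:+1/192 t=1:−1/36 t=2:+1/192 = -5/288
(3j)²=20/693 [(2 4 4; 0 0 0)], sign=-1
Σ_t [0,2]: t=0:+1/480 t=1:−1/48 t=2:+1/144 = -17/1440
(3j)²=289/13860 [(2 4 4; 0 1 -1)], sign=+1
⇒ 4πI² = 1445/5929
I = (-1)√(1445/5929/(4π)) = -0.13926381

-0.139264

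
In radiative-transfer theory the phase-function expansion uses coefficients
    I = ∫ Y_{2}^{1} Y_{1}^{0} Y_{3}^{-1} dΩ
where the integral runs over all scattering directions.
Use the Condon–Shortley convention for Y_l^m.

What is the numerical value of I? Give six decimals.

-0.233597

Rules hold: Σm=0, L=6 even, 1≤3≤3.
N = 5·3·7 = 105
Δ = 0!·4!·2!/7! = 1/105
Racah Σ t=0..0: t=0:+1/4 = 1/4
⇒ 3j(2 1 3; 0 0 0)² = 3/35, sgn -1
Racah Σ t=0..0: t=0:+1/6 = 1/6
⇒ 3j(2 1 3; 1 0 -1)² = 8/105, sgn +1
4πI² = N·(3j₀)²·(3jₘ)² = 24/35
I = -1·√(0.685714/4π) = -0.23359668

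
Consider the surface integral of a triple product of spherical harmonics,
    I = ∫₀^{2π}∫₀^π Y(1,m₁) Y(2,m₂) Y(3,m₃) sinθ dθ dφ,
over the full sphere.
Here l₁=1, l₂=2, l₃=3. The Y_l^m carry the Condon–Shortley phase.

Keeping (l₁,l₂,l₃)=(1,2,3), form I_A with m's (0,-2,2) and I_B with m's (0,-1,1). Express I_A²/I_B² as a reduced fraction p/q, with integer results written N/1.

5/8

Shared (l₁,l₂,l₃)=(1,2,3): N and (l;000)² cancel in I_A²/I_B².
A: Δ = 0!·2!·4!/7! = 1/105; Racah Σ t=0..0: t=0:+1/24 = 1/24; ⇒ 3j(1 2 3; 0 -2 2)² = 1/21, sgn -1
B: Δ = 0!·2!·4!/7! = 1/105; Racah Σ t=0..0: t=0:+1/6 = 1/6; ⇒ 3j(1 2 3; 0 -1 1)² = 8/105, sgn +1
I_A²/I_B² = (1/21)/(8/105) = 5/8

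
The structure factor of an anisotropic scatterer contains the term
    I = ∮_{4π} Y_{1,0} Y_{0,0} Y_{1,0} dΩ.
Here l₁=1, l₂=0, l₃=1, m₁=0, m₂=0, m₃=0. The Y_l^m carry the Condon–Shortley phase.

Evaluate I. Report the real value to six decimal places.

0.282095

m-sum 0 ✓  L=2 even ✓  1≤1≤1 ✓
Π(2lᵢ+1) = 3×1×3 = 9
triangle coeff Δ(1,0,1) = 1/3
Σ_t [0,0]: t=0:+1/1 = 1/1
(3j)²=1/3 [(1 0 1; 0 0 0)], sign=-1
(m-triple is (0,0,0) — same symbol as above.)
⇒ 4πI² = 1/1
I = (+1)√(1/1/(4π)) = 0.28209479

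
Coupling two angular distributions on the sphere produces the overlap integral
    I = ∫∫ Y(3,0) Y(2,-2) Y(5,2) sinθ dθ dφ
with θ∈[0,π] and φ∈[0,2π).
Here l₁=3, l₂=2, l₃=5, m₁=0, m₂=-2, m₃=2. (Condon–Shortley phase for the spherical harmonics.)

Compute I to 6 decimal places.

0.141758

Checks pass: Σm=0; 10 even; l₃=5∈[1,5].
(2·3+1)(2·2+1)(2·5+1) = 385
Δ: 0! 6! 4! / 11! → 1/2310
sum: t=0:+1/144 = 1/144
3j²(3 2 5; 0 0 0) = Δ·Π!·Σ² = 10/231  (sign -1)
sum: t=0:+1/864 = 1/864
3j²(3 2 5; 0 -2 2) = Δ·Π!·Σ² = 1/66  (sign -1)
combine: 4πI² = 385·10/231·1/66 = 25/99
take √, sign +1: I = 0.14175797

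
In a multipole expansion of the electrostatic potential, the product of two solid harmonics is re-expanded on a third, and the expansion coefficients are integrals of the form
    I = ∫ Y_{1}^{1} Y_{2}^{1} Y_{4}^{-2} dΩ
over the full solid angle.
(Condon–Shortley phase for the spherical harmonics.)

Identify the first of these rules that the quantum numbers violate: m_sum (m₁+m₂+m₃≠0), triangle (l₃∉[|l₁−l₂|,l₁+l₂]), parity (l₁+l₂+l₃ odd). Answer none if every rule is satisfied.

triangle

m₁+m₂+m₃ = 1 + 1 − 2 = 0  ✓
triangle: |1−2|=1 ≤ l₃=4 ≤ 1+2=3  ✗
parity: l₁+l₂+l₃ = 7 is odd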